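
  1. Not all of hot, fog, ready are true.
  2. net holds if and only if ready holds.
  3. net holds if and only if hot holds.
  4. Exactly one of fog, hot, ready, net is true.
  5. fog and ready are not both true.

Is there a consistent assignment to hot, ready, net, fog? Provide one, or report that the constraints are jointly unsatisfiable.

hot=F; ready=F; net=F; fog=T

  (1) {hot, fog, ready}: 1/3 true — not all ✓
  (2) net=F, ready=F — same ✓
  (3) net=F, hot=F — same ✓
  (4) {fog, hot, ready, net}: 1 true — exactly one ✓
  (5) fog=T, ready=F — not both ✓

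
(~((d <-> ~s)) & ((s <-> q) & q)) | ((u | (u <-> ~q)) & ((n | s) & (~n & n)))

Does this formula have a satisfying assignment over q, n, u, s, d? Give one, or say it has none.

q = True, n = True, u = False, s = True, d = True

  (~((d <-> ~s)) & ((s <-> q) & q)) | ((u | (u <-> ~q)) & ((n | s) & (~n & n))) = True
    ~((d <-> ~s)) & ((s <-> q) & q) = True
      ~((d <-> ~s)) = True
        d <-> ~s = False
          ~s = False
      (s <-> q) & q = True
        s <-> q = True
    (u | (u <-> ~q)) & ((n | s) & (~n & n)) = False
      u | (u <-> ~q) = True
        u <-> ~q = True
          ~q = False
      (n | s) & (~n & n) = False
        n | s = True
        ~n & n = False
          ~n = False
The formula evaluates to True.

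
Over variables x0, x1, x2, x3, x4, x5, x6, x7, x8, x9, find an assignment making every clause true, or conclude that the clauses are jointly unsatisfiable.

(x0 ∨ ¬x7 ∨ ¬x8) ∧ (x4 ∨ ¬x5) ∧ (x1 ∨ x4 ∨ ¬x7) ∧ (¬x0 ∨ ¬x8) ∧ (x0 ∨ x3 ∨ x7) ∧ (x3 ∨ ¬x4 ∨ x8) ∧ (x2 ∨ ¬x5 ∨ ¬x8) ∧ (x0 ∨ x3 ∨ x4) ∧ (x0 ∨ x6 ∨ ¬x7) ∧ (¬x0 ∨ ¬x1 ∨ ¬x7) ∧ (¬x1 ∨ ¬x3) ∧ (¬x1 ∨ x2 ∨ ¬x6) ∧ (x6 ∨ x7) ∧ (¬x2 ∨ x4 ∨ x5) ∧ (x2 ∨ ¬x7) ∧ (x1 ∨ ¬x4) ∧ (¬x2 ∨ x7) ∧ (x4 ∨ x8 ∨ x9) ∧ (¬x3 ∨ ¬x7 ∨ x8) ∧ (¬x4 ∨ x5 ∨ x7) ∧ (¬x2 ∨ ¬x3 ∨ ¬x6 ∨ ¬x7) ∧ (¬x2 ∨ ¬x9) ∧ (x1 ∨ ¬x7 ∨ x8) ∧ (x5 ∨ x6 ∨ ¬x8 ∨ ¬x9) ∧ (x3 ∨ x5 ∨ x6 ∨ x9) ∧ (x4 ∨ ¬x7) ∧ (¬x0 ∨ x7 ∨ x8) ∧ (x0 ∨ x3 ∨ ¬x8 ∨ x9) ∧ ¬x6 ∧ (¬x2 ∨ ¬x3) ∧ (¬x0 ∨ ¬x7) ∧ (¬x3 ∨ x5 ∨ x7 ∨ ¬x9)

Case x6 = True:
  Clause (¬x6) is falsified — contradiction.
Case x6 = False:
  (x6 ∨ x7) forces x7 = True.
  (x0 ∨ x6 ∨ ¬x7) forces x0 = True.
  Clause (¬x0 ∨ ¬x7) is falsified — contradiction.
Both cases fail, so the formula is unsatisfiable.

UNSATISFIABLE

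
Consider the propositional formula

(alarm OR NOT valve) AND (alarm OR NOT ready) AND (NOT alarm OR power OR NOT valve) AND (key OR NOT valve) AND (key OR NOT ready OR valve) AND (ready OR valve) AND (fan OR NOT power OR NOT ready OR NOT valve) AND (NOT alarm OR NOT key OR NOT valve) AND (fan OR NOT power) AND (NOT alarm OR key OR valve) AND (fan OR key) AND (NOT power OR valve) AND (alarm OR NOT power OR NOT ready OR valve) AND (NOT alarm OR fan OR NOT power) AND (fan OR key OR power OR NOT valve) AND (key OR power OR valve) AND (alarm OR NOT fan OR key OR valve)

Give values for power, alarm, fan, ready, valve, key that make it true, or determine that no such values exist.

power=F; alarm=T; fan=T; ready=T; valve=F; key=T

Try power = True:
  (fan OR NOT power) forces fan = True.
  (NOT power OR valve) forces valve = True.
  (alarm OR NOT valve) forces alarm = True.
  (key OR NOT valve) forces key = True.
  clause (NOT alarm OR NOT key OR NOT valve) is falsified — backtrack.
So power = False.
Set alarm = True.
  then (NOT alarm OR power OR NOT valve) forces valve = False.
  then (ready OR valve) forces ready = True.
  then (NOT alarm OR key OR valve) forces key = True.
Set fan = True.
All clauses satisfied.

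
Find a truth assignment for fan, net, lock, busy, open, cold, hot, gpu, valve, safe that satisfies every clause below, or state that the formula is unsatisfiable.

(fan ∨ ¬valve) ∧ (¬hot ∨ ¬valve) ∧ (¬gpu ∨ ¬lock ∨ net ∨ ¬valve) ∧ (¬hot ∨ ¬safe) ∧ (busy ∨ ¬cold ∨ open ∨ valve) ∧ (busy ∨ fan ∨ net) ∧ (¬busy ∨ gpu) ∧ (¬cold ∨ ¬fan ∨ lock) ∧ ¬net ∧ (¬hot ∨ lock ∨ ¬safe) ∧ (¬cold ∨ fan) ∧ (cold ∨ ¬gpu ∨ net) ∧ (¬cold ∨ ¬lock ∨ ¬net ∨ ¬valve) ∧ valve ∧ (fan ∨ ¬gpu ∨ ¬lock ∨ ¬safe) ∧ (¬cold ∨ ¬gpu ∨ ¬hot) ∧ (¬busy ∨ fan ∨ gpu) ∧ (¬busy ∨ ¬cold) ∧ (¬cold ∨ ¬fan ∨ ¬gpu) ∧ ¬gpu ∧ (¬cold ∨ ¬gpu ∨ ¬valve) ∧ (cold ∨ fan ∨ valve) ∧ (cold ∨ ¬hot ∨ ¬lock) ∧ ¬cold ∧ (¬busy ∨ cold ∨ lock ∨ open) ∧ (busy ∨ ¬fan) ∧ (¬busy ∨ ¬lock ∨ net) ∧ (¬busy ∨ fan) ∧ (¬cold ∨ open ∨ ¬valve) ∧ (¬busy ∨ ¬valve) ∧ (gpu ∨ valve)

Case busy = True:
  (¬busy ∨ gpu) forces gpu = True.
  Clause (¬gpu) is falsified — contradiction.
Case busy = False:
  (¬net) forces net = False.
  (busy ∨ fan ∨ net) forces fan = True.
  Clause (busy ∨ ¬fan) is falsified — contradiction.
Both cases fail, so the formula is unsatisfiable.

The formula is unsatisfiable.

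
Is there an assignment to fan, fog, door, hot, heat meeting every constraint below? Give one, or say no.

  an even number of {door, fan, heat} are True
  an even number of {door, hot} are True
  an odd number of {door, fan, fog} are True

fan=F, fog=F, door=T, hot=T, heat=T

{door, fan, heat}: 2 true → even ✓
{door, hot}: 2 true → even ✓
{door, fan, fog}: 1 true → odd ✓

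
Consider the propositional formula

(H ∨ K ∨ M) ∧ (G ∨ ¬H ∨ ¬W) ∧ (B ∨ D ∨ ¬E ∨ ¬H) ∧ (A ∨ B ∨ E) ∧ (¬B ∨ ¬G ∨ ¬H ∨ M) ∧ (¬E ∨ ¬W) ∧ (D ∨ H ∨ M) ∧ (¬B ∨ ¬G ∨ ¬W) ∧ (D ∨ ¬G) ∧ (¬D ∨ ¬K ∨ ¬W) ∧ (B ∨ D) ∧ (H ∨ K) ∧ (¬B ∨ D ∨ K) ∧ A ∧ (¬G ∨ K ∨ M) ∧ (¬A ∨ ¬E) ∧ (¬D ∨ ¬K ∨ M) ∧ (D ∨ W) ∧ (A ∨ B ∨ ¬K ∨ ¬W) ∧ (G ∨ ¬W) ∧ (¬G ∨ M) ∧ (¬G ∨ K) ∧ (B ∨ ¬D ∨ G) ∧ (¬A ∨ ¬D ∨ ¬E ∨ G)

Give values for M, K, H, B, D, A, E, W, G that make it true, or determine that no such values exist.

M = False, K = False, H = True, B = True, D = True, A = True, E = False, W = False, G = False

Unit clause (A) forces A = True.
In (¬A ∨ ¬E) only ¬E is left, so E = False.
Set M = False.
  then (¬G ∨ M) forces G = False.
  then (G ∨ ¬W) forces W = False.
  then (D ∨ W) forces D = True.
  then (B ∨ ¬D ∨ G) forces B = True.
  then (¬D ∨ ¬K ∨ M) forces K = False.
  then (H ∨ K ∨ M) forces H = True.
All clauses satisfied.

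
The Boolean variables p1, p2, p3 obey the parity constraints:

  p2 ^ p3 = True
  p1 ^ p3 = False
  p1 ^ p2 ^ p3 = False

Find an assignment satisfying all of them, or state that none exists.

p1 = True, p2 = False, p3 = True

p2 ^ p3 = F ^ T = True ✓
p1 ^ p3 = T ^ T = False ✓
p1 ^ p2 ^ p3 = T ^ F ^ T = False ✓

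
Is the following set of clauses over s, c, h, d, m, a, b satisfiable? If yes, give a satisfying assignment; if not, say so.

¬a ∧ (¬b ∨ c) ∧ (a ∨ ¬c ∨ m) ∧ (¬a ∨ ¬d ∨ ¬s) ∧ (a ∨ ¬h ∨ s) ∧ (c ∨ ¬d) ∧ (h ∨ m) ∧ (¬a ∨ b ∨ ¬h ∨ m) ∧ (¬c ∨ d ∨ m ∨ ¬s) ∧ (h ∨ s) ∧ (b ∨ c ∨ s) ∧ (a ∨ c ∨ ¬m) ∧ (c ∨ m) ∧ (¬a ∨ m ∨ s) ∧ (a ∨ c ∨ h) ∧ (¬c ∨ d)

Unit clause (¬a) forces a = False.
Try s = False:
  (a ∨ ¬h ∨ s) forces h = False.
  clause (h ∨ s) is falsified — backtrack.
So s = True.
Set c = True.
  then (a ∨ ¬c ∨ m) forces m = True.
  then (¬c ∨ d) forces d = True.
Set h = False.
Set b = False.
All clauses satisfied.

s=T; c=T; h=F; d=T; m=T; a=F; b=F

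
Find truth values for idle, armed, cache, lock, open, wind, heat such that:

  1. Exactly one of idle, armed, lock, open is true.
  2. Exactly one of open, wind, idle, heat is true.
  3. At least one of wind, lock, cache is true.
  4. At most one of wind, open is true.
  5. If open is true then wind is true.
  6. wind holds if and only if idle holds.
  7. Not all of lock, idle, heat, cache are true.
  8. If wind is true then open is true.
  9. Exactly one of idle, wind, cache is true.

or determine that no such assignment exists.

idle = False, armed = True, cache = True, lock = False, open = False, wind = False, heat = True

  (1) {idle, armed, lock, open}: 1 true — exactly one ✓
  (2) {open, wind, idle, heat}: 1 true — exactly one ✓
  (3) {wind, lock, cache}: 1 true — at least one ✓
  (4) {wind, open}: 0 true — at most one ✓
  (5) open=F ⇒ wind: vacuous ✓
  (6) wind=F, idle=F — same ✓
  (7) {lock, idle, heat, cache}: 2/4 true — not all ✓
  (8) wind=F ⇒ open: vacuous ✓
  (9) {idle, wind, cache}: 1 true — exactly one ✓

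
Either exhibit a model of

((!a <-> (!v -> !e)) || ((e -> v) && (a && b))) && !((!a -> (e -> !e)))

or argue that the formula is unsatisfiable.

b=F, e=T, a=F, v=T

  (!a <-> (!v -> !e)) || ((e -> v) && (a && b)) = True
    !a <-> (!v -> !e) = True
      !a = True
      !v -> !e = True
        !v = False
        !e = False
    (e -> v) && (a && b) = False
      e -> v = True
      a && b = False
  !((!a -> (e -> !e))) = True
    !a -> (e -> !e) = False
      !a = True
      e -> !e = False
        !e = False
Both conjuncts True, so the formula holds.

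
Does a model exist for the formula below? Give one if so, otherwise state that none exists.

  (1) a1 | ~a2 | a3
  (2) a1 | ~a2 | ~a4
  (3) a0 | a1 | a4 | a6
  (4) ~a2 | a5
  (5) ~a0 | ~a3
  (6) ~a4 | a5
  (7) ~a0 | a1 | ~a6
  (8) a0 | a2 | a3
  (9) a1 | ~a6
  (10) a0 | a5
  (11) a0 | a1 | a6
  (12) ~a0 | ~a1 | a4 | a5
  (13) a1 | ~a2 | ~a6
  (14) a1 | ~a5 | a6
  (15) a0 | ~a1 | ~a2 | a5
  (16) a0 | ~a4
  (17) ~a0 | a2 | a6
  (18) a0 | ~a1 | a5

a0 = True, a1 = True, a2 = True, a3 = False, a4 = False, a5 = True, a6 = False

Set a0 = True.
  then (~a0 | ~a3) forces a3 = False.
Try a1 = False:
  (a1 | ~a2 | a3) forces a2 = False.
  (~a0 | a1 | ~a6) forces a6 = False.
  clause (~a0 | a2 | a6) is falsified — backtrack.
So a1 = True.
Set a2 = True.
  then (~a2 | a5) forces a5 = True.
Set a4 = False.
Set a6 = False.
All clauses satisfied.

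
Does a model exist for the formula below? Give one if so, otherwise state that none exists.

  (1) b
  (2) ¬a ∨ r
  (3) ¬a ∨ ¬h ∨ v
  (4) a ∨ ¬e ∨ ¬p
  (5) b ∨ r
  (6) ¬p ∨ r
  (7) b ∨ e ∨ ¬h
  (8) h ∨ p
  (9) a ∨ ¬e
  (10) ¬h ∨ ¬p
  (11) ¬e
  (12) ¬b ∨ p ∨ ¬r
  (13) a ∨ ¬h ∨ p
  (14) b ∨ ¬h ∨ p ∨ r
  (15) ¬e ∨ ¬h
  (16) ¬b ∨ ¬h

b = True, h = False, e = False, a = True, r = True, v = True, p = True

Unit clause (b) forces b = True.
Unit clause (¬e) forces e = False.
In (¬b ∨ ¬h) only ¬h is left, so h = False.
In (h ∨ p) only p is left, so p = True.
In (¬p ∨ r) only r is left, so r = True.
Set a = True.
Set v = True.
All clauses satisfied.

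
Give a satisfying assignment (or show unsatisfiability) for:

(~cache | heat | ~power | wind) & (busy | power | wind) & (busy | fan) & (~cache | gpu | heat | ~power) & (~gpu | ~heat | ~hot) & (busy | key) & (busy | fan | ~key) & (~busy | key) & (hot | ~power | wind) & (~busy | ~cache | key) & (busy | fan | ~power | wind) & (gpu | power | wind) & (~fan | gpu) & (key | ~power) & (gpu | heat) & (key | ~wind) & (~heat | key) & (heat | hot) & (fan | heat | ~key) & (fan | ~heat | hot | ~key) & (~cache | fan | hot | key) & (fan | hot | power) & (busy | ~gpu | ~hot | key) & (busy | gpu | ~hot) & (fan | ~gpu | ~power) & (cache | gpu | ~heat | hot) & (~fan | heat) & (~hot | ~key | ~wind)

key: True; hot: False; fan: True; cache: True; busy: True; gpu: True; wind: False; heat: True; power: False

Try key = False:
  (busy | key) forces busy = True.
  clause (~busy | key) is falsified — backtrack.
So key = True.
Set hot = False.
  then (heat | hot) forces heat = True.
  then (fan | ~heat | hot | ~key) forces fan = True.
  then (~fan | gpu) forces gpu = True.
Set cache = True.
Set busy = True.
Set wind = False.
  then (hot | ~power | wind) forces power = False.
All clauses satisfied.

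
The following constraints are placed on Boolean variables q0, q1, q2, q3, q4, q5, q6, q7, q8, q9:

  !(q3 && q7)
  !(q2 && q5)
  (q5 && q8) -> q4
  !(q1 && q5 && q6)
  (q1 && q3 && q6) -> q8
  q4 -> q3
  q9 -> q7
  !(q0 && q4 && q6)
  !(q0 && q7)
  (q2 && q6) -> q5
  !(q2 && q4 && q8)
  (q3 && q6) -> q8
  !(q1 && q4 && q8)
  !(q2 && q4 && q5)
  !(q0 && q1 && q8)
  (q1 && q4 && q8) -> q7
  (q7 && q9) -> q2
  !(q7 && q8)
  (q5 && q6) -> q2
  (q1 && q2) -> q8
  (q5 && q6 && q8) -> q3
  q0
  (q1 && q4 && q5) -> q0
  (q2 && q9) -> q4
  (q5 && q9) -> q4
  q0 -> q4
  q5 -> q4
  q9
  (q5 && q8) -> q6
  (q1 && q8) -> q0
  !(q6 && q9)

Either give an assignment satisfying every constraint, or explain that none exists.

Case q0 = True:
  (!q0 || !q7) forces q7 = False.
  (q7 || !q9) forces q9 = False.
  Clause (q9) is falsified — contradiction.
Case q0 = False:
  Clause (q0) is falsified — contradiction.
Both cases fail, so the formula is unsatisfiable.

UNSATISFIABLE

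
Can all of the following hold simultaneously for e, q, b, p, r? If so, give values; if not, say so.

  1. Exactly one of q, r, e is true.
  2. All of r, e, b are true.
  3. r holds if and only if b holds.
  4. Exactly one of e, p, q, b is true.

No satisfying assignment exists.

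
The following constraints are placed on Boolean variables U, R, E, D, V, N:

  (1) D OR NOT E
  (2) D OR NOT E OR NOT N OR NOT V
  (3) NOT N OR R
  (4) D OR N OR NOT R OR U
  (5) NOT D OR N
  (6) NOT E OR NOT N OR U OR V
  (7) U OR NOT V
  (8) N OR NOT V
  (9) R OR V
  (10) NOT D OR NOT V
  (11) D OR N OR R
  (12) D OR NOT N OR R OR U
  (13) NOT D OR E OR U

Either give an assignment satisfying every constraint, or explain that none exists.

Set U = True.
Set R = True.
Set E = False.
Set D = False.
Set V = False.
Set N = False.
All clauses satisfied.

U=T, R=T, E=F, D=F, V=F, N=F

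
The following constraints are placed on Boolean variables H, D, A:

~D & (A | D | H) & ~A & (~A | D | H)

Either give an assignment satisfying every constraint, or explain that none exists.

Unit clause (~D) forces D = False.
Unit clause (~A) forces A = False.
In (A | D | H) only H is left, so H = True.
Check each clause:
  (~D): ~D holds.
  (A | D | H): H holds.
  (~A): ~A holds.
  (~A | D | H): ~A holds.
All clauses satisfied.

H = True, D = False, A = False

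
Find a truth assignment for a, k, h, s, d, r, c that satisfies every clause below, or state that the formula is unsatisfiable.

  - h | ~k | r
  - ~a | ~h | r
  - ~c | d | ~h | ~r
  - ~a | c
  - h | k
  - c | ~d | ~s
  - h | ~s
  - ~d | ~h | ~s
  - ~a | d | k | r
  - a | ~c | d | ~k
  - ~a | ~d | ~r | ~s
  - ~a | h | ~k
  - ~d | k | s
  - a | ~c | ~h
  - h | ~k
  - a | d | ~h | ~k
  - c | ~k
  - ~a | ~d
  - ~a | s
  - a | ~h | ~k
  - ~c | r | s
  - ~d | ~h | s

a: False, k: False, h: True, s: True, d: False, r: False, c: False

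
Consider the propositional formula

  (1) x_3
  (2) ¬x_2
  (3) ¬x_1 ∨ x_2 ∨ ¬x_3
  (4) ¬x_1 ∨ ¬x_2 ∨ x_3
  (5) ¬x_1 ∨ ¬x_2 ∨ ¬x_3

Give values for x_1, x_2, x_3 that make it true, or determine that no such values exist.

x_1=F, x_2=F, x_3=T

Unit clause (x_3) forces x_3 = True.
Unit clause (¬x_2) forces x_2 = False.
In (¬x_1 ∨ x_2 ∨ ¬x_3) only ¬x_1 is left, so x_1 = False.
All clauses satisfied.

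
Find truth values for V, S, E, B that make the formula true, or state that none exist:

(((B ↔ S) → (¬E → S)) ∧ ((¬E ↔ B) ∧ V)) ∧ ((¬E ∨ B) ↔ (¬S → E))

V: True; S: True; E: False; B: True

  ((B ↔ S) → (¬E → S)) ∧ ((¬E ↔ B) ∧ V) = True
    (B ↔ S) → (¬E → S) = True
      B ↔ S = True
      ¬E → S = True
        ¬E = True
    (¬E ↔ B) ∧ V = True
      ¬E ↔ B = True
        ¬E = True
  (¬E ∨ B) ↔ (¬S → E) = True
    ¬E ∨ B = True
      ¬E = True
    ¬S → E = True
      ¬S = False
Both conjuncts True, so the formula holds.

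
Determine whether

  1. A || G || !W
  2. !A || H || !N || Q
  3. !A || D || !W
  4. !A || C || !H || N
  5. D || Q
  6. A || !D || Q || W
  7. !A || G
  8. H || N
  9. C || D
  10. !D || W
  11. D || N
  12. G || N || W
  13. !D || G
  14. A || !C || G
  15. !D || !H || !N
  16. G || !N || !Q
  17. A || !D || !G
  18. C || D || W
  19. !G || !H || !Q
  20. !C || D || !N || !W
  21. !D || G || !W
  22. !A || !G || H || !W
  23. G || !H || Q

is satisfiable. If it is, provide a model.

Set N = True.
Set Q = True.
  then (G || !N || !Q) forces G = True.
  then (!G || !H || !Q) forces H = False.
Try C = False:
  (C || D) forces D = True.
  (!D || W) forces W = True.
  (A || !D || !G) forces A = True.
  clause (!A || !G || H || !W) is falsified — backtrack.
So C = True.
Try W = True:
  (!C || D || !N || !W) forces D = True.
  (A || !D || !G) forces A = True.
  clause (!A || !G || H || !W) is falsified — backtrack.
So W = False.
  then (!D || W) forces D = False.
Set A = False.
All clauses satisfied.

N=T, Q=T, G=T, H=F, C=T, W=F, A=F, D=F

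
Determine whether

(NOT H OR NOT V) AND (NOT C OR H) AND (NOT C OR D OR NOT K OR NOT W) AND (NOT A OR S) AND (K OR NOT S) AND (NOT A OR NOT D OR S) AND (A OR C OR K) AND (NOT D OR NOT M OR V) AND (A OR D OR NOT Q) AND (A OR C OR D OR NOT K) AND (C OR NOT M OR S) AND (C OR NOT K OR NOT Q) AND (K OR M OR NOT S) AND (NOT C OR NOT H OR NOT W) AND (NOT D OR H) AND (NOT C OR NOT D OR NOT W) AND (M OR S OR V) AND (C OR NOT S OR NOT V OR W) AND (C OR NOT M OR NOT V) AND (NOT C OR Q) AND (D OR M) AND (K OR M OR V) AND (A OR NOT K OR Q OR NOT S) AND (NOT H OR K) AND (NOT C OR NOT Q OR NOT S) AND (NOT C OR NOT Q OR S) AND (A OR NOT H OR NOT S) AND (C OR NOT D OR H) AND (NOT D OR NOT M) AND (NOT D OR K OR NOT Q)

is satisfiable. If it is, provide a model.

H = True, S = True, M = True, D = False, C = False, K = True, W = True, Q = False, A = True, V = False

Set H = True.
  then (NOT H OR NOT V) forces V = False.
  then (NOT H OR K) forces K = True.
Set S = True.
  then (A OR NOT H OR NOT S) forces A = True.
Set M = True.
  then (NOT D OR NOT M OR V) forces D = False.
Try C = True:
  (NOT C OR D OR NOT K OR NOT W) forces W = False.
  (NOT C OR Q) forces Q = True.
  clause (NOT C OR NOT Q OR NOT S) is falsified — backtrack.
So C = False.
  then (C OR NOT K OR NOT Q) forces Q = False.
Set W = True.
All clauses satisfied.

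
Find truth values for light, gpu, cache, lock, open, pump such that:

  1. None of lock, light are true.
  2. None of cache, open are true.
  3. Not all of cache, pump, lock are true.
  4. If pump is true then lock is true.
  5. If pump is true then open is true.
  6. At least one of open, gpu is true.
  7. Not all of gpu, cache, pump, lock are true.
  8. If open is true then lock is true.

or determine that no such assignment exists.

light = False, gpu = True, cache = False, lock = False, open = False, pump = False

  (1) {lock, light}: 0 true — none ✓
  (2) {cache, open}: 0 true — none ✓
  (3) {cache, pump, lock}: 0/3 true — not all ✓
  (4) pump=F ⇒ lock: vacuous ✓
  (5) pump=F ⇒ open: vacuous ✓
  (6) {open, gpu}: 1 true — at least one ✓
  (7) {gpu, cache, pump, lock}: 1/4 true — not all ✓
  (8) open=F ⇒ lock: vacuous ✓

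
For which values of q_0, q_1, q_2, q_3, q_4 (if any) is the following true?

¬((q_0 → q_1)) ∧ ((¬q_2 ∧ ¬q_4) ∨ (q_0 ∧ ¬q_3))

q_0 = True, q_1 = False, q_2 = False, q_3 = False, q_4 = True

  ¬((q_0 → q_1)) = True
    q_0 → q_1 = False
  (¬q_2 ∧ ¬q_4) ∨ (q_0 ∧ ¬q_3) = True
    ¬q_2 ∧ ¬q_4 = False
      ¬q_2 = True
      ¬q_4 = False
    q_0 ∧ ¬q_3 = True
      ¬q_3 = True
Both conjuncts True, so the formula holds.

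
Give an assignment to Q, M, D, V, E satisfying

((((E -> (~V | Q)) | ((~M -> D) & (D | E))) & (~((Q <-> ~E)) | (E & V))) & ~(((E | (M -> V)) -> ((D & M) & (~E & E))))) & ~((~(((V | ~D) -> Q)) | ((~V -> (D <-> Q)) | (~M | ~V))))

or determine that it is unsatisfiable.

The conjunct ~((~(((V | ~D) -> Q)) | ((~V -> (D <-> Q)) | (~M | ~V)))) is unsatisfiable on its own:
  V = True: this becomes ~((~Q | True)) = False.
  V = False: this becomes ~((~((~D -> Q)) | True)) = False.
So the whole conjunction is unsatisfiable.

UNSATISFIABLE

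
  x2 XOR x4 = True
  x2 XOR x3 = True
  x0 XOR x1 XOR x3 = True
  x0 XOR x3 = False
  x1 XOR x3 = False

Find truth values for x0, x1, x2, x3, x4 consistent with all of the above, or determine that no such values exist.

x0 = True, x1 = True, x2 = False, x3 = True, x4 = True

x2 XOR x4 = F XOR T = True ✓
x2 XOR x3 = F XOR T = True ✓
x0 XOR x1 XOR x3 = T XOR T XOR T = True ✓
x0 XOR x3 = T XOR T = False ✓
x1 XOR x3 = T XOR T = False ✓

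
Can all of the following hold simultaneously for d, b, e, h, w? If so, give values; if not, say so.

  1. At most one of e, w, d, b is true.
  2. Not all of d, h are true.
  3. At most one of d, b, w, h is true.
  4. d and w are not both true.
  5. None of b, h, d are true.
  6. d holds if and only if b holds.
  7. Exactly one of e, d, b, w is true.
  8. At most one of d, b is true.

d = False; b = False; e = True; h = False; w = False

  (1) {e, w, d, b}: 1 true — at most one ✓
  (2) {d, h}: 0/2 true — not all ✓
  (3) {d, b, w, h}: 0 true — at most one ✓
  (4) d=F, w=F — not both ✓
  (5) {b, h, d}: 0 true — none ✓
  (6) d=F, b=F — same ✓
  (7) {e, d, b, w}: 1 true — exactly one ✓
  (8) {d, b}: 0 true — at most one ✓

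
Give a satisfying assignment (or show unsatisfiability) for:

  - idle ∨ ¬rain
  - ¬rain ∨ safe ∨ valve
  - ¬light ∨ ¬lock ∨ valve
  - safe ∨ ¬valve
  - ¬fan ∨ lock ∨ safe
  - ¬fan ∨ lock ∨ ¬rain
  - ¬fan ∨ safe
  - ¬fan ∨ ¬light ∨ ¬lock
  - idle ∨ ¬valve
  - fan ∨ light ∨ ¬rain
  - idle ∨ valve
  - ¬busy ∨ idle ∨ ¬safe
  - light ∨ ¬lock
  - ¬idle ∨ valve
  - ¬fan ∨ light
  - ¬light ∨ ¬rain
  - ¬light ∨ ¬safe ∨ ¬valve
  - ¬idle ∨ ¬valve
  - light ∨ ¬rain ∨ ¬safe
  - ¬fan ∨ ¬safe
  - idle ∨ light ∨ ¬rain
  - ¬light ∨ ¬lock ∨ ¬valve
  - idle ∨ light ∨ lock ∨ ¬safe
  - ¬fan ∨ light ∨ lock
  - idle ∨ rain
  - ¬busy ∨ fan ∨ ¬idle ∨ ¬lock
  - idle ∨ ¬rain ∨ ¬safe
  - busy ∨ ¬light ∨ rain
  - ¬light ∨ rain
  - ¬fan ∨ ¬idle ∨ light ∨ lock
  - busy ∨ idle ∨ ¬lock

UNSATISFIABLE

Case idle = True:
  (¬idle ∨ valve) forces valve = True.
  Clause (¬idle ∨ ¬valve) is falsified — contradiction.
Case idle = False:
  (idle ∨ ¬rain) forces rain = False.
  Clause (idle ∨ rain) is falsified — contradiction.
Both cases fail, so the formula is unsatisfiable.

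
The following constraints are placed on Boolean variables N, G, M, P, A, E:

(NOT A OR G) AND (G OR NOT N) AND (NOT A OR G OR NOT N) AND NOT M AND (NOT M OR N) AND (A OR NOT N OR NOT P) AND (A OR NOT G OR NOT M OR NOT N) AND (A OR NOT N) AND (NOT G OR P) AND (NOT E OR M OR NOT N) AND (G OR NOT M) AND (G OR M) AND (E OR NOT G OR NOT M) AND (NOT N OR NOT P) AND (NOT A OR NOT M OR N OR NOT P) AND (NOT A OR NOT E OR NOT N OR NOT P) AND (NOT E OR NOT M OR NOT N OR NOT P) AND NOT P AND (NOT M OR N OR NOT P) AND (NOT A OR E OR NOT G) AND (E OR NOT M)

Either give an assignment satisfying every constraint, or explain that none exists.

Case M = True:
  Clause (NOT M) is falsified — contradiction.
Case M = False:
  (G OR M) forces G = True.
  (NOT G OR P) forces P = True.
  Clause (NOT P) is falsified — contradiction.
Both cases fail, so the formula is unsatisfiable.

UNSATISFIABLE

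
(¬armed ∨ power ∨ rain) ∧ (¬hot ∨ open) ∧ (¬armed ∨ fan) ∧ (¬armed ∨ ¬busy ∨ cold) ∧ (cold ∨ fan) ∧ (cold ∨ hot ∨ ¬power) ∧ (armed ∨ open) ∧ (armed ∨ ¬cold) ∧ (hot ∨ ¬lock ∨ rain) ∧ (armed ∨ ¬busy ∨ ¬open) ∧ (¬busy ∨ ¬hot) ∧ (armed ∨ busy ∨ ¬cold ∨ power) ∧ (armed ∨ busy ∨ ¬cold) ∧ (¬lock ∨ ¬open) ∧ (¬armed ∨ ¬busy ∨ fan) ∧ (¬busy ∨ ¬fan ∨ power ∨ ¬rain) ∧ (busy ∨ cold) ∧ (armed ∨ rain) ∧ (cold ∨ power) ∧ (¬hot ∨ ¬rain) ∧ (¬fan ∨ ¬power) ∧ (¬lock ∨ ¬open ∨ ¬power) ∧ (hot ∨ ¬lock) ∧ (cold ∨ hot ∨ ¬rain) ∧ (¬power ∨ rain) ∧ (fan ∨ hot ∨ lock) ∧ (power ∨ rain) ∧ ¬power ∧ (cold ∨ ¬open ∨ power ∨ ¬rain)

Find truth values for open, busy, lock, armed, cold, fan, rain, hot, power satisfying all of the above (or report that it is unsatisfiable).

Unit clause (¬power) forces power = False.
In (cold ∨ power) only cold is left, so cold = True.
In (power ∨ rain) only rain is left, so rain = True.
In (armed ∨ ¬cold) only armed is left, so armed = True.
In (¬hot ∨ ¬rain) only ¬hot is left, so hot = False.
In (hot ∨ ¬lock) only ¬lock is left, so lock = False.
In (fan ∨ hot ∨ lock) only fan is left, so fan = True.
In (¬busy ∨ ¬fan ∨ power ∨ ¬rain) only ¬busy is left, so busy = False.
Set open = False.
All clauses satisfied.

open=F; busy=F; lock=F; armed=T; cold=T; fan=T; rain=T; hot=F; power=F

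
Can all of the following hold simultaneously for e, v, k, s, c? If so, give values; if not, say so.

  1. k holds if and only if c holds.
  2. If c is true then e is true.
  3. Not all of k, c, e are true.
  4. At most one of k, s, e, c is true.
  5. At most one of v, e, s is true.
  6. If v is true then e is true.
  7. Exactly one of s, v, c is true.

e = False; v = False; k = False; s = True; c = False

  (1) k=F, c=F — same ✓
  (2) c=F ⇒ e: vacuous ✓
  (3) {k, c, e}: 0/3 true — not all ✓
  (4) {k, s, e, c}: 1 true — at most one ✓
  (5) {v, e, s}: 1 true — at most one ✓
  (6) v=F ⇒ e: vacuous ✓
  (7) {s, v, c}: 1 true — exactly one ✓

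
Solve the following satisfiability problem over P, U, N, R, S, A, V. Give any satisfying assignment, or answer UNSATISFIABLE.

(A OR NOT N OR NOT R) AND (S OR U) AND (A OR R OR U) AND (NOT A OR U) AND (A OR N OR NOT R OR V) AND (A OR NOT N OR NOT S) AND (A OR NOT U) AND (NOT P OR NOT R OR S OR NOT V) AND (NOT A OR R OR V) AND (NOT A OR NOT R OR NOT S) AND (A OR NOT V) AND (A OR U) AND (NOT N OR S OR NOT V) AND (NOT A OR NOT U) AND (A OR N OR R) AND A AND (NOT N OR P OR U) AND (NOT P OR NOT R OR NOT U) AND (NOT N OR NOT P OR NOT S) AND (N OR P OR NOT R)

Case A = True:
  (NOT A OR U) forces U = True.
  Clause (NOT A OR NOT U) is falsified — contradiction.
Case A = False:
  Clause (A) is falsified — contradiction.
Both cases fail, so the formula is unsatisfiable.

Unsatisfiable — no assignment works.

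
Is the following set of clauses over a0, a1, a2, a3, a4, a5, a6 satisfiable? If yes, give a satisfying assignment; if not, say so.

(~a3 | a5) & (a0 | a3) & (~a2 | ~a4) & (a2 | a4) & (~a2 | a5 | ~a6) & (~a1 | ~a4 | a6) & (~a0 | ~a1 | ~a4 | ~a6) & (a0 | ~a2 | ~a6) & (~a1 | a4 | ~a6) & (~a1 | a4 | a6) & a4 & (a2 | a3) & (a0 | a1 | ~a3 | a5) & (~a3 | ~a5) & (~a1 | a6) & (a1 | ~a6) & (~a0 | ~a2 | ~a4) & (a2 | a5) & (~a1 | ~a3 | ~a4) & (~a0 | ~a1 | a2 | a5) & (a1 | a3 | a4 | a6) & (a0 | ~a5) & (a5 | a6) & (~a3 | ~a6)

Unsatisfiable

Case a4 = True:
  (~a2 | ~a4) forces a2 = False.
  (a2 | a3) forces a3 = True.
  (~a3 | a5) forces a5 = True.
  Clause (~a3 | ~a5) is falsified — contradiction.
Case a4 = False:
  Clause (a4) is falsified — contradiction.
Both cases fail, so the formula is unsatisfiable.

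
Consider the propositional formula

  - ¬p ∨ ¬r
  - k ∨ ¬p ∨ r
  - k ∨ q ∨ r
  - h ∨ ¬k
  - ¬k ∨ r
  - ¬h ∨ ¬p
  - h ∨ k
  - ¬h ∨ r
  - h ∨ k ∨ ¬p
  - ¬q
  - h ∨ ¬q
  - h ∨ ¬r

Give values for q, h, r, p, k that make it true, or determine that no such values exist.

Unit clause (¬q) forces q = False.
Try h = False:
  (h ∨ ¬k) forces k = False.
  clause (h ∨ k) is falsified — backtrack.
So h = True.
  then (¬h ∨ ¬p) forces p = False.
  then (¬h ∨ r) forces r = True.
Set k = False.
All clauses satisfied.

q=F, h=T, r=T, p=F, k=F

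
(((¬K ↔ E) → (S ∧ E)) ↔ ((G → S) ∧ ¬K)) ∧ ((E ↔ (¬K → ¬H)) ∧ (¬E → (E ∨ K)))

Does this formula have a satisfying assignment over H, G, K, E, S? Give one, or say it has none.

H = False; G = True; K = False; E = True; S = False

  ((¬K ↔ E) → (S ∧ E)) ↔ ((G → S) ∧ ¬K) = True
    (¬K ↔ E) → (S ∧ E) = False
      ¬K ↔ E = True
        ¬K = True
      S ∧ E = False
    (G → S) ∧ ¬K = False
      G → S = False
      ¬K = True
  (E ↔ (¬K → ¬H)) ∧ (¬E → (E ∨ K)) = True
    E ↔ (¬K → ¬H) = True
      ¬K → ¬H = True
        ¬K = True
        ¬H = True
    ¬E → (E ∨ K) = True
      ¬E = False
      E ∨ K = True
Both conjuncts True, so the formula holds.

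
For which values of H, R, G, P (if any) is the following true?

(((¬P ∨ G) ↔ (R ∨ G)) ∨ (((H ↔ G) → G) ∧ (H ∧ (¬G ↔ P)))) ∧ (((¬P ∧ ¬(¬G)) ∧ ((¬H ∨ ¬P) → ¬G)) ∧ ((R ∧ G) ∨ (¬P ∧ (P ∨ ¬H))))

Case G = True: the formula simplifies to (¬P ∧ ¬((¬H ∨ ¬P))) ∧ (R ∨ (¬P ∧ (P ∨ ¬H))).
  P = True: the conjunct ¬P is False.
  P = False: the conjunct ¬((¬H ∨ ¬P)) becomes ¬((¬H ∨ True)) = False.
Case G = False: the conjunct ¬(¬G) becomes ¬(¬False) = False.
Both cases fail — unsatisfiable.

Unsatisfiable — no assignment works.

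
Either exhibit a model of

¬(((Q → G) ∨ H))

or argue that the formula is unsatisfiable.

H = False, G = False, Q = True

  ¬(((Q → G) ∨ H)) = True
    (Q → G) ∨ H = False
      Q → G = False
The formula evaluates to True.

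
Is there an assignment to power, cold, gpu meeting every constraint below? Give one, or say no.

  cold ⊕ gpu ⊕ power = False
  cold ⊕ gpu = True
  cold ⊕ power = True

power = True, cold = False, gpu = True

cold ⊕ gpu ⊕ power = F ⊕ T ⊕ T = False ✓
cold ⊕ gpu = F ⊕ T = True ✓
cold ⊕ power = F ⊕ T = True ✓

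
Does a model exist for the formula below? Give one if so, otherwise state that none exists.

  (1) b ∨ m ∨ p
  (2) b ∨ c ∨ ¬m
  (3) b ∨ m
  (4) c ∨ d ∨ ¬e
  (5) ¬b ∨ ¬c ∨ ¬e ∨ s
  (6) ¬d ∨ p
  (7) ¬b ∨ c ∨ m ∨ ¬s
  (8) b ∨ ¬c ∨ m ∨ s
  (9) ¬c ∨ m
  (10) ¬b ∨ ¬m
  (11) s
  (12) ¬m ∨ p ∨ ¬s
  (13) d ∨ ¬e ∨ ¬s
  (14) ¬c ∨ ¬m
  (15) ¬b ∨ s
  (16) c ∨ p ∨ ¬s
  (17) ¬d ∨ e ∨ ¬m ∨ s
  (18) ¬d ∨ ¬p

Case b = True:
  (¬b ∨ ¬m) forces m = False.
  (¬c ∨ m) forces c = False.
  (¬b ∨ c ∨ m ∨ ¬s) forces s = False.
  Clause (s) is falsified — contradiction.
Case b = False:
  (b ∨ m) forces m = True.
  (b ∨ c ∨ ¬m) forces c = True.
  Clause (¬c ∨ ¬m) is falsified — contradiction.
Both cases fail, so the formula is unsatisfiable.

No satisfying assignment exists.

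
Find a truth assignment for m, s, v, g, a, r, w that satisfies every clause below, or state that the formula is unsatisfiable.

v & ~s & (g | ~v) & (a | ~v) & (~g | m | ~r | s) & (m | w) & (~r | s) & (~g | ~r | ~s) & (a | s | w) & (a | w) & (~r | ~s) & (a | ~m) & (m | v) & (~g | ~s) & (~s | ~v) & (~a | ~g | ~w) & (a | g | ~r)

m=T, s=F, v=T, g=T, a=T, r=F, w=F

Unit clause (v) forces v = True.
Unit clause (~s) forces s = False.
In (g | ~v) only g is left, so g = True.
In (a | ~v) only a is left, so a = True.
In (~r | s) only ~r is left, so r = False.
In (~a | ~g | ~w) only ~w is left, so w = False.
In (m | w) only m is left, so m = True.
All clauses satisfied.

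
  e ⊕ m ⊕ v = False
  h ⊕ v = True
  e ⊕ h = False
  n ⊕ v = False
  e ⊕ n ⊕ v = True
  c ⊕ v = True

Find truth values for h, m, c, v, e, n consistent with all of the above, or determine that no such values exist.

h=T; m=T; c=T; v=F; e=T; n=F

e ⊕ m ⊕ v = T ⊕ T ⊕ F = False ✓
h ⊕ v = T ⊕ F = True ✓
e ⊕ h = T ⊕ T = False ✓
n ⊕ v = F ⊕ F = False ✓
e ⊕ n ⊕ v = T ⊕ F ⊕ F = True ✓
c ⊕ v = T ⊕ F = True ✓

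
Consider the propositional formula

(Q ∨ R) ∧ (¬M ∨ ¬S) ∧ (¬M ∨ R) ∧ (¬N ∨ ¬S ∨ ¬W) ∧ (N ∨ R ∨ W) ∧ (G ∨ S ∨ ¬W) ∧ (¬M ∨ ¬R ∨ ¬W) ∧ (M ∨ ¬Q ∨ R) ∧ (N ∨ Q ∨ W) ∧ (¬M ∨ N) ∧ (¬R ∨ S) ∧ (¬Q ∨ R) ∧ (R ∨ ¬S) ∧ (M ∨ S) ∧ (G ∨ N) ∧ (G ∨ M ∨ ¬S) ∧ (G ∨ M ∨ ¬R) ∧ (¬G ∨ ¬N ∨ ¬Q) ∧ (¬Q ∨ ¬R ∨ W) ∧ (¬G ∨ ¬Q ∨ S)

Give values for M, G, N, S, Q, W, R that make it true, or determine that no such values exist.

M=F, G=T, N=F, S=T, Q=T, W=T, R=T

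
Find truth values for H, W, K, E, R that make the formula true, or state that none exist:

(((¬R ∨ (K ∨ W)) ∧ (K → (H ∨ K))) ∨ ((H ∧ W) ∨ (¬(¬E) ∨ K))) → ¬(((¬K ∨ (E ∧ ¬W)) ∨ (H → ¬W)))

H=T; W=T; K=T; E=T; R=T

  (((¬R ∨ (K ∨ W)) ∧ (K → (H ∨ K))) ∨ ((H ∧ W) ∨ (¬(¬E) ∨ K))) → ¬(((¬K ∨ (E ∧ ¬W)) ∨ (H → ¬W))) = True
    ((¬R ∨ (K ∨ W)) ∧ (K → (H ∨ K))) ∨ ((H ∧ W) ∨ (¬(¬E) ∨ K)) = True
      (¬R ∨ (K ∨ W)) ∧ (K → (H ∨ K)) = True
        ¬R ∨ (K ∨ W) = True
          ¬R = False
          K ∨ W = True
        K → (H ∨ K) = True
          H ∨ K = True
      (H ∧ W) ∨ (¬(¬E) ∨ K) = True
        H ∧ W = True
        ¬(¬E) ∨ K = True
          ¬(¬E) = True
            ¬E = False
    ¬(((¬K ∨ (E ∧ ¬W)) ∨ (H → ¬W))) = True
      (¬K ∨ (E ∧ ¬W)) ∨ (H → ¬W) = False
        ¬K ∨ (E ∧ ¬W) = False
          ¬K = False
          E ∧ ¬W = False
            ¬W = False
        H → ¬W = False
          ¬W = False
The formula evaluates to True.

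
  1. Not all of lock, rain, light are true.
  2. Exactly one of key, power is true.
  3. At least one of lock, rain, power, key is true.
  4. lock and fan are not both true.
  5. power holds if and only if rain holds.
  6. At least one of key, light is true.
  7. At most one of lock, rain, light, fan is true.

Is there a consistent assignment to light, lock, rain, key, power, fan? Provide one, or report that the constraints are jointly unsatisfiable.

light: True, lock: False, rain: False, key: True, power: False, fan: False

  (1) {lock, rain, light}: 1/3 true — not all ✓
  (2) {key, power}: 1 true — exactly one ✓
  (3) {lock, rain, power, key}: 1 true — at least one ✓
  (4) lock=F, fan=F — not both ✓
  (5) power=F, rain=F — same ✓
  (6) {key, light}: 2 true — at least one ✓
  (7) {lock, rain, light, fan}: 1 true — at most one ✓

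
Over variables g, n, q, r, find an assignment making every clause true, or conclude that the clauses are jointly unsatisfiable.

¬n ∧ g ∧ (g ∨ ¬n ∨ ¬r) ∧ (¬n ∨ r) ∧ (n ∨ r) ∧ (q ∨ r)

Unit clause (¬n) forces n = False.
Unit clause (g) forces g = True.
In (n ∨ r) only r is left, so r = True.
Set q = True.
Check each clause:
  (¬n): ¬n holds.
  (g): g holds.
  (g ∨ ¬n ∨ ¬r): g holds.
  (¬n ∨ r): ¬n holds.
  (n ∨ r): r holds.
  (q ∨ r): q holds.
All clauses satisfied.

g = True, n = False, q = True, r = True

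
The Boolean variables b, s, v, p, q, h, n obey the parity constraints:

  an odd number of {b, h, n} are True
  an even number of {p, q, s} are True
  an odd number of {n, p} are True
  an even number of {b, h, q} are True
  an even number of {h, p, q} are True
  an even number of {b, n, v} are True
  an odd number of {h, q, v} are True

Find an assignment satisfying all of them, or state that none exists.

b = False, s = False, v = True, p = False, q = False, h = False, n = True

{b, h, n}: 1 true → odd ✓
{p, q, s}: 0 true → even ✓
{n, p}: 1 true → odd ✓
{b, h, q}: 0 true → even ✓
{h, p, q}: 0 true → even ✓
{b, n, v}: 2 true → even ✓
{h, q, v}: 1 true → odd ✓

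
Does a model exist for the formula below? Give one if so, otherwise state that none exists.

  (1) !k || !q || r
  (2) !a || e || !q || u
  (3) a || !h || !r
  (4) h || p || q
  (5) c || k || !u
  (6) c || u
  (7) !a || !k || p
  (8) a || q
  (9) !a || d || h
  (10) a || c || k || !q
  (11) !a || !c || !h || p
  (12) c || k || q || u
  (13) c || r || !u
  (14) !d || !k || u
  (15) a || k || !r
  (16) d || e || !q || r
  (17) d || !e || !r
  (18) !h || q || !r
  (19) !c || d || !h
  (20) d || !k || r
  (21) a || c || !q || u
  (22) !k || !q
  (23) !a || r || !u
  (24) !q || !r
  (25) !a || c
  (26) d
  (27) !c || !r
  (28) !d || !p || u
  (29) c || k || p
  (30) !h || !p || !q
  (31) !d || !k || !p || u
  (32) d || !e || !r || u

u = True, c = True, p = False, h = True, q = True, d = True, r = False, k = False, e = True, a = False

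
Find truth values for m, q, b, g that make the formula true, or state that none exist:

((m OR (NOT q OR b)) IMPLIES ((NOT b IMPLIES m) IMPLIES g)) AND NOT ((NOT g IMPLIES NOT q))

m = False, q = True, b = False, g = False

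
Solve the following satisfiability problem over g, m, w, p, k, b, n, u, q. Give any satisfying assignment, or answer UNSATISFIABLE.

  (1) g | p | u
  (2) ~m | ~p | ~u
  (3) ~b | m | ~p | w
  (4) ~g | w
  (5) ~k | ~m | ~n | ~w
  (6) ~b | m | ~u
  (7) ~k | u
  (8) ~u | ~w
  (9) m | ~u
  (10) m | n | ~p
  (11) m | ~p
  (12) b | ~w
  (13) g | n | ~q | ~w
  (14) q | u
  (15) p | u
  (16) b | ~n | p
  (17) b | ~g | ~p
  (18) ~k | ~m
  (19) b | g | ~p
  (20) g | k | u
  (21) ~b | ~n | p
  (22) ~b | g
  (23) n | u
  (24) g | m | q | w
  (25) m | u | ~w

Set g = True.
  then (~g | w) forces w = True.
  then (~u | ~w) forces u = False.
  then (b | ~w) forces b = True.
  then (q | u) forces q = True.
  then (p | u) forces p = True.
  then (n | u) forces n = True.
  then (m | u | ~w) forces m = True.
  then (~k | ~m | ~n | ~w) forces k = False.
All clauses satisfied.

g = True, m = True, w = True, p = True, k = False, b = True, n = True, u = False, q = True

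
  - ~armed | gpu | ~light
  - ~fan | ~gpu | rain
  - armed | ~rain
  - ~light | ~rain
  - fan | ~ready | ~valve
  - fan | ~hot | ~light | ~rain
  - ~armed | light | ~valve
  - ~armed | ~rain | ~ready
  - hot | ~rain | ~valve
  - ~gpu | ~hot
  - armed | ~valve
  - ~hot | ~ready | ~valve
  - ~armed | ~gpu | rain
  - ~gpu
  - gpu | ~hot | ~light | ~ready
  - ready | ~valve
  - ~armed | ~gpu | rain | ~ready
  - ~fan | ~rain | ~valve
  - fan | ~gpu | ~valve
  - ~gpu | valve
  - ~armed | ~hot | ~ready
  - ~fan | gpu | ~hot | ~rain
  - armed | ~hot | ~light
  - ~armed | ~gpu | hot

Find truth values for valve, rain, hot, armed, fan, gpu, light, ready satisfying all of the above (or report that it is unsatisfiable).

Unit clause (~gpu) forces gpu = False.
Set valve = False.
Set rain = False.
Set hot = False.
Set armed = False.
Set fan = False.
Set light = False.
Set ready = True.
All clauses satisfied.

valve = False, rain = False, hot = False, armed = False, fan = False, gpu = False, light = False, ready = True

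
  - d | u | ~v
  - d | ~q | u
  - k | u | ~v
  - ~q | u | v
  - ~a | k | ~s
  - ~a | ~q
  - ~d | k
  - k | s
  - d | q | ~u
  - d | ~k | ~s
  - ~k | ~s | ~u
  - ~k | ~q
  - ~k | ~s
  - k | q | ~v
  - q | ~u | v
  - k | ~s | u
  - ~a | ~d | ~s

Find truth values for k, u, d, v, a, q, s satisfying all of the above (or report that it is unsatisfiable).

k = True, u = True, d = True, v = True, a = False, q = False, s = False

Set k = True.
  then (~k | ~q) forces q = False.
  then (~k | ~s) forces s = False.
Set u = True.
  then (d | q | ~u) forces d = True.
  then (q | ~u | v) forces v = True.
Set a = False.
All clauses satisfied.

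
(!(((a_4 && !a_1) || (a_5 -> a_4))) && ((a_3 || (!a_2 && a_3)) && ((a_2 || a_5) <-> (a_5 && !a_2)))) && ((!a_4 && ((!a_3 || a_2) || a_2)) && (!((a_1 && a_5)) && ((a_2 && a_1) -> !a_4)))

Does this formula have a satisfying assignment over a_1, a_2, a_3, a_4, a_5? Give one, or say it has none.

Case a_2 = True: the conjunct (a_2 || a_5) <-> (a_5 && !a_2) becomes (True || a_5) <-> (a_5 && False) = False.
Case a_2 = False: the formula simplifies to (!(((a_4 && !a_1) || (a_5 -> a_4))) && ((a_3 || a_3) && (a_5 <-> a_5))) && ((!a_4 && !a_3) && !((a_1 && a_5))).
  a_3 = True: the conjunct !a_3 is False.
  a_3 = False: the conjunct a_3 || a_3 becomes False || False = False.
Both cases fail — unsatisfiable.

No satisfying assignment exists.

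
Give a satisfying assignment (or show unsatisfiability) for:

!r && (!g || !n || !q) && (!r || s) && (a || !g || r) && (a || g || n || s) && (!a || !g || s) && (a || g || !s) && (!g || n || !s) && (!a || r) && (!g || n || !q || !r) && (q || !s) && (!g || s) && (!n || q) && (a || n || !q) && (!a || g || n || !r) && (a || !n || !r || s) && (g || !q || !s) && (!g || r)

Unit clause (!r) forces r = False.
In (!a || r) only !a is left, so a = False.
In (!g || r) only !g is left, so g = False.
In (a || g || !s) only !s is left, so s = False.
In (a || g || n || s) only n is left, so n = True.
In (!n || q) only q is left, so q = True.
All clauses satisfied.

g = False, n = True, q = True, s = False, r = False, a = False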